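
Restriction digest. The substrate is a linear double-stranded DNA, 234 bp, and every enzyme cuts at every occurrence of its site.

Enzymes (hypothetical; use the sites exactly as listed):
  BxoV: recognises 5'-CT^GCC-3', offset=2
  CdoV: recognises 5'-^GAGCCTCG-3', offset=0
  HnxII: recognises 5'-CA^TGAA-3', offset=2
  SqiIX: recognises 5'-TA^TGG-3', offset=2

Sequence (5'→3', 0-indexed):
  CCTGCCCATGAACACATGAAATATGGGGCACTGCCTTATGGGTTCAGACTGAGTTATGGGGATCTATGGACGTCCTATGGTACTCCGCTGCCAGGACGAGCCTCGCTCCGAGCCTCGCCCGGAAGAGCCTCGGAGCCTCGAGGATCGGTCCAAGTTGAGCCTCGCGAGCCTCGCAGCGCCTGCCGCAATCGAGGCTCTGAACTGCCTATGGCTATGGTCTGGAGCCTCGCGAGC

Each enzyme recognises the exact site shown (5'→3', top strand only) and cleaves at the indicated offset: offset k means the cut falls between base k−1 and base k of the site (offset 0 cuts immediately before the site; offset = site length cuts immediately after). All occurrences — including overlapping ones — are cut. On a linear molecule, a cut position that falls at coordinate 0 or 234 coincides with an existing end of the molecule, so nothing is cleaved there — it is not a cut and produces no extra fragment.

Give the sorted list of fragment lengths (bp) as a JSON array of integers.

Per-enzyme occurrences:
  BxoV CTGCC/2: at [1, 30, 87, 179, 201] ⇒ [3, 32, 89, 181, 203]
  CdoV GAGCCTCG/0: at [97, 109, 124, 132, 156, 165, 221] ⇒ [97, 109, 124, 132, 156, 165, 221]
  HnxII CATGAA/2: at [6, 14] ⇒ [8, 16]
  SqiIX TATGG/2: at [21, 36, 54, 64, 75, 206, 212] ⇒ [23, 38, 56, 66, 77, 208, 214]

All cut coordinates (distinct, sorted): [3, 8, 16, 23, 32, 38, 56, 66, 77, 89, 97, 109, 124, 132, 156, 165, 181, 203, 208, 214, 221]

Fragments:
  [0,3): 3 bp
  [3,8): 5 bp
  [8,16): 8 bp
  [16,23): 7 bp
  [23,32): 9 bp
  [32,38): 6 bp
  [38,56): 18 bp
  [56,66): 10 bp
  [66,77): 11 bp
  [77,89): 12 bp
  [89,97): 8 bp
  [97,109): 12 bp
  [109,124): 15 bp
  [124,132): 8 bp
  [132,156): 24 bp
  [156,165): 9 bp
  [165,181): 16 bp
  [181,203): 22 bp
  [203,208): 5 bp
  [208,214): 6 bp
  [214,221): 7 bp
  [221,234): 13 bp

[3,5,5,6,6,7,7,8,8,8,9,9,10,11,12,12,13,15,16,18,22,24]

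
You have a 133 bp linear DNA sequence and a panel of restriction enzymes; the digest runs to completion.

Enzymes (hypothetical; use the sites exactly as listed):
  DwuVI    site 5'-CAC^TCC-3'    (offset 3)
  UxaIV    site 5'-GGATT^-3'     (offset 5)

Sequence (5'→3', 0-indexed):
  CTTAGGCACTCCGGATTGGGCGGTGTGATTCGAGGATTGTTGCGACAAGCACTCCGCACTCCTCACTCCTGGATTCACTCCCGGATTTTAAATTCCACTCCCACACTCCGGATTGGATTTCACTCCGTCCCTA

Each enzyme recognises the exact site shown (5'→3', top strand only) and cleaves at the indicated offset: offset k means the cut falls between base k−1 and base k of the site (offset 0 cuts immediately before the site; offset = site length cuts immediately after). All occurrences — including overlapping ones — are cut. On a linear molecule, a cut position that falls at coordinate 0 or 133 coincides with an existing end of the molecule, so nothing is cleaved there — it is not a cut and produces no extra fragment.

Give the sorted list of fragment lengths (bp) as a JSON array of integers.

[3,4,5,7,7,8,8,8,9,9,9,10,11,14,21]

Scan for sites:
  DwuVI (CACTCC, off=3): starts [6, 49, 56, 63, 75, 95, 103, 120] → cuts [9, 52, 59, 66, 78, 98, 106, 123]
  UxaIV (GGATT, off=5): starts [12, 33, 70, 82, 109, 114] → cuts [17, 38, 75, 87, 114, 119]

All cut coordinates (distinct, sorted): [9, 17, 38, 52, 59, 66, 75, 78, 87, 98, 106, 114, 119, 123]

Fragment lengths:
  [0,9): 9 bp
  [9,17): 8 bp
  [17,38): 21 bp
  [38,52): 14 bp
  [52,59): 7 bp
  [59,66): 7 bp
  [66,75): 9 bp
  [75,78): 3 bp
  [78,87): 9 bp
  [87,98): 11 bp
  [98,106): 8 bp
  [106,114): 8 bp
  [114,119): 5 bp
  [119,123): 4 bp
  [123,133): 10 bp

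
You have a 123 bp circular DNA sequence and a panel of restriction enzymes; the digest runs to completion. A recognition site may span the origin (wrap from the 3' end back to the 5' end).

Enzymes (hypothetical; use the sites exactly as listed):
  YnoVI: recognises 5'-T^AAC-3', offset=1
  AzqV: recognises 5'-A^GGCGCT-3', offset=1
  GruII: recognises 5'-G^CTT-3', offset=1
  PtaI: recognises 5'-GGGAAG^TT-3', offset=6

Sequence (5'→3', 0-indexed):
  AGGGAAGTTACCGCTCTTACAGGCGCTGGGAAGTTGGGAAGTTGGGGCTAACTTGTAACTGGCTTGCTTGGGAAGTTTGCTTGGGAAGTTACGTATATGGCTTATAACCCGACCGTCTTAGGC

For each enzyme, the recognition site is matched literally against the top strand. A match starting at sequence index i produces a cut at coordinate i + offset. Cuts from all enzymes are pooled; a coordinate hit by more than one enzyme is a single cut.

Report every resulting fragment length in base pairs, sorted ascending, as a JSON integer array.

[4,4,5,6,7,8,8,9,9,12,12,14,25]

Per-enzyme occurrences:
  YnoVI (TAAC, off=1): starts [48, 55, 104] → cuts [49, 56, 105]
  AzqV (AGGCGCT, off=1): starts [20] → cuts [21]
  GruII (GCTT, off=1): starts [61, 65, 78, 99] → cuts [62, 66, 79, 100]
  PtaI (GGGAAGTT, off=6): starts [1, 27, 35, 69, 82] → cuts [7, 33, 41, 75, 88]

All cut coordinates (distinct, sorted): [7, 21, 33, 41, 49, 56, 62, 66, 75, 79, 88, 100, 105]

Fragments:
  7→21: 14 bp
  21→33: 12 bp
  33→41: 8 bp
  41→49: 8 bp
  49→56: 7 bp
  56→62: 6 bp
  62→66: 4 bp
  66→75: 9 bp
  75→79: 4 bp
  79→88: 9 bp
  88→100: 12 bp
  100→105: 5 bp
  105→7 (wrap): 123-105+7 = 25 bp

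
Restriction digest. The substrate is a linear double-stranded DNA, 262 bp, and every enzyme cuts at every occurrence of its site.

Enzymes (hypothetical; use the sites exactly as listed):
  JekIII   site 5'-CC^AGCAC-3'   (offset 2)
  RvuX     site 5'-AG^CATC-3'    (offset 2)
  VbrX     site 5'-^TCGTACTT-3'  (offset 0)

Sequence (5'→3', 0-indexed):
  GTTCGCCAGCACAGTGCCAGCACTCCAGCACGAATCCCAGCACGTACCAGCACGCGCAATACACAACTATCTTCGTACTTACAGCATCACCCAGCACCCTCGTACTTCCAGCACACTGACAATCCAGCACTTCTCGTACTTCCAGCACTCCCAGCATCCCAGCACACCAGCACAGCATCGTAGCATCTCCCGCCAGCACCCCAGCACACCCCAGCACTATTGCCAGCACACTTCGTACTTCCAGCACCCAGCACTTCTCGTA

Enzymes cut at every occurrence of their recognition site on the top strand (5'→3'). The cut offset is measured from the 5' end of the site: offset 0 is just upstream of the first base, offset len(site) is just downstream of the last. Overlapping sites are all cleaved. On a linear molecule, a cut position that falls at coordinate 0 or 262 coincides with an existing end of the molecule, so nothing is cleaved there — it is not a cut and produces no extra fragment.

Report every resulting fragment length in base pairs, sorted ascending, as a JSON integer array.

Scan for sites:
  JekIII (CCAGCAC, off=2): starts [5, 16, 24, 36, 46, 90, 107, 123, 141, 158, 166, 192, 200, 210, 222, 240, 247] → cuts [7, 18, 26, 38, 48, 92, 109, 125, 143, 160, 168, 194, 202, 212, 224, 242, 249]
  RvuX (AGCATC, off=2): starts [82, 152, 173, 181] → cuts [84, 154, 175, 183]
  VbrX (TCGTACTT, off=0): starts [72, 99, 133, 232] → cuts [72, 99, 133, 232]

All cut coordinates (distinct, sorted): [7, 18, 26, 38, 48, 72, 84, 92, 99, 109, 125, 133, 143, 154, 160, 168, 175, 183, 194, 202, 212, 224, 232, 242, 249]

Fragments:
  [0,7): 7 bp
  [7,18): 11 bp
  [18,26): 8 bp
  [26,38): 12 bp
  [38,48): 10 bp
  [48,72): 24 bp
  [72,84): 12 bp
  [84,92): 8 bp
  [92,99): 7 bp
  [99,109): 10 bp
  [109,125): 16 bp
  [125,133): 8 bp
  [133,143): 10 bp
  [143,154): 11 bp
  [154,160): 6 bp
  [160,168): 8 bp
  [168,175): 7 bp
  [175,183): 8 bp
  [183,194): 11 bp
  [194,202): 8 bp
  [202,212): 10 bp
  [212,224): 12 bp
  [224,232): 8 bp
  [232,242): 10 bp
  [242,249): 7 bp
  [249,262): 13 bp

[6,7,7,7,7,8,8,8,8,8,8,8,10,10,10,10,10,11,11,11,12,12,12,13,16,24]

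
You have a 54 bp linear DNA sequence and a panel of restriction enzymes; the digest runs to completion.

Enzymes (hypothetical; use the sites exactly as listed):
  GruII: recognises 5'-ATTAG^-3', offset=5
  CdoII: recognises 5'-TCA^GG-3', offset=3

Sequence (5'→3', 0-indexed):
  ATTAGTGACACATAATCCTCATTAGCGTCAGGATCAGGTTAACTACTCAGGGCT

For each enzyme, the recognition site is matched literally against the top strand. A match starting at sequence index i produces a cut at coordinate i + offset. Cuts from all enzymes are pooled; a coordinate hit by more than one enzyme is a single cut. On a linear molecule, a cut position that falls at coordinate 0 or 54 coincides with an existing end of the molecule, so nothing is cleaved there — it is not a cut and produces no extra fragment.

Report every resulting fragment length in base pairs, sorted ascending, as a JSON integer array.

[5,5,5,6,13,20]

Per-enzyme occurrences:
  GruII (ATTAG, off=5): starts [0, 20] → cuts [5, 25]
  CdoII (TCAGG, off=3): starts [27, 33, 46] → cuts [30, 36, 49]

Pooled cuts: [5, 25, 30, 36, 49]

Fragment lengths:
  [0,5): 5 bp
  [5,25): 20 bp
  [25,30): 5 bp
  [30,36): 6 bp
  [36,49): 13 bp
  [49,54): 5 bp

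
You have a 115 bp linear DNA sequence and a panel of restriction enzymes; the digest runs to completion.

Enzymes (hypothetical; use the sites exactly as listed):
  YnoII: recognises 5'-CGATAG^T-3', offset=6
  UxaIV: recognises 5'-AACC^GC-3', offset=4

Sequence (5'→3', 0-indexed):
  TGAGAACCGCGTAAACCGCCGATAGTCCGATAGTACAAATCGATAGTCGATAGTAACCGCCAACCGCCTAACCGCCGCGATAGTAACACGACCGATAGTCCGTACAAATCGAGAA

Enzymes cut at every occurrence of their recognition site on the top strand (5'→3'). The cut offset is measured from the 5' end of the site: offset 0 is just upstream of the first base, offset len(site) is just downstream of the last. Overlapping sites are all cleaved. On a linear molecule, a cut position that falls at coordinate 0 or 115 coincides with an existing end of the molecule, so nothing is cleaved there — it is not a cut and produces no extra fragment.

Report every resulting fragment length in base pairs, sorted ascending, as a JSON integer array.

[5,7,7,8,8,8,8,9,10,13,15,17]

Per-enzyme occurrences:
  YnoII (CGATAGT, off=6): starts [19, 27, 40, 47, 77, 92] → cuts [25, 33, 46, 53, 83, 98]
  UxaIV (AACCGC, off=4): starts [4, 13, 54, 61, 69] → cuts [8, 17, 58, 65, 73]

Pooled cuts: [8, 17, 25, 33, 46, 53, 58, 65, 73, 83, 98]

Fragments:
  [0,8): 8 bp
  [8,17): 9 bp
  [17,25): 8 bp
  [25,33): 8 bp
  [33,46): 13 bp
  [46,53): 7 bp
  [53,58): 5 bp
  [58,65): 7 bp
  [65,73): 8 bp
  [73,83): 10 bp
  [83,98): 15 bp
  [98,115): 17 bp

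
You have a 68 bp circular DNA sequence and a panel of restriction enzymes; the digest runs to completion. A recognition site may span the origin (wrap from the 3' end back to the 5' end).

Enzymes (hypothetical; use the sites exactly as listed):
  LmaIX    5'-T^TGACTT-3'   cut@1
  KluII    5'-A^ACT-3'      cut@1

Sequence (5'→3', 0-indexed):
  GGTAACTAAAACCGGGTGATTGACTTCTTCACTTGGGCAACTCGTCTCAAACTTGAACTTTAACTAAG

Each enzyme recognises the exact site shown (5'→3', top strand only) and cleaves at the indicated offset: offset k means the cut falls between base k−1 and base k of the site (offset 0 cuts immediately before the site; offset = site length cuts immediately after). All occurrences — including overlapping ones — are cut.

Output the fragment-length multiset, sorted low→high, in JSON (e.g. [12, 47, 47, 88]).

[6,6,10,11,16,19]

Site scan:
  LmaIX (TTGACTT, off=1): starts [19] → cuts [20]
  KluII (AACT, off=1): starts [3, 38, 49, 55, 61] → cuts [4, 39, 50, 56, 62]

All cut coordinates (distinct, sorted): [4, 20, 39, 50, 56, 62]

Fragment lengths:
  4→20: 16 bp
  20→39: 19 bp
  39→50: 11 bp
  50→56: 6 bp
  56→62: 6 bp
  62→4 (wrap): 68-62+4 = 10 bp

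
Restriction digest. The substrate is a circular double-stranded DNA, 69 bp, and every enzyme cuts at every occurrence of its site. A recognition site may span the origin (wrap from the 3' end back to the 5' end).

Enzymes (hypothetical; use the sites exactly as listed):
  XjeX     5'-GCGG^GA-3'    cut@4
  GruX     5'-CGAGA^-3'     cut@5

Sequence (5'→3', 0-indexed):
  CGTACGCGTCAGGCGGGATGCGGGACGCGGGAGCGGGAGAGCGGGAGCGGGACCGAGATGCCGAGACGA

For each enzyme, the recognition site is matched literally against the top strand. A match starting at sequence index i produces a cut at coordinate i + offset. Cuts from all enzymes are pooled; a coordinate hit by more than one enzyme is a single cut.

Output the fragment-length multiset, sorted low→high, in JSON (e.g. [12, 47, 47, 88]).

[6,6,7,7,8,8,8,19]

Site scan:
  XjeX GCGGGA/4: at [12, 19, 26, 32, 40, 46] ⇒ [16, 23, 30, 36, 44, 50]
  GruX CGAGA/5: at [53, 61] ⇒ [58, 66]

All cut coordinates (distinct, sorted): [16, 23, 30, 36, 44, 50, 58, 66]

Fragment lengths:
  16→23: 7 bp
  23→30: 7 bp
  30→36: 6 bp
  36→44: 8 bp
  44→50: 6 bp
  50→58: 8 bp
  58→66: 8 bp
  66→16 (wrap): 69-66+16 = 19 bp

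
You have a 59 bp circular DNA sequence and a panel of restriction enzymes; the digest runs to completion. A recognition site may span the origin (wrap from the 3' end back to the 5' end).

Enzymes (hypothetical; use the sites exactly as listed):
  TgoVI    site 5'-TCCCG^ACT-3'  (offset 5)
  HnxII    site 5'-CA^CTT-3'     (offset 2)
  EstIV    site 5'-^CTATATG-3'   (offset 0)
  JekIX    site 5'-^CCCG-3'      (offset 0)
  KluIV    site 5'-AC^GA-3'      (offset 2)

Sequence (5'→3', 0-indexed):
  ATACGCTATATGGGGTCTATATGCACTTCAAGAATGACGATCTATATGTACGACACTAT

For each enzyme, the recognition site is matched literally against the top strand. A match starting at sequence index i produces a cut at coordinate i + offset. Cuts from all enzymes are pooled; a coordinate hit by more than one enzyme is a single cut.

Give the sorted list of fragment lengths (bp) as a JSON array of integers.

Site scan:
  TgoVI (TCCCGACT, off=5): no sites
  HnxII (CACTT, off=2): starts [23] → cuts [25]
  EstIV (CTATATG, off=0): starts [5, 16, 41] → cuts [5, 16, 41]
  JekIX (CCCG, off=0): no sites
  KluIV (ACGA, off=2): starts [36, 49] → cuts [38, 51]

Pooled cuts: [5, 16, 25, 38, 41, 51]

Fragment lengths:
  5→16: 11 bp
  16→25: 9 bp
  25→38: 13 bp
  38→41: 3 bp
  41→51: 10 bp
  51→5 (wrap): 59-51+5 = 13 bp

[3,9,10,11,13,13]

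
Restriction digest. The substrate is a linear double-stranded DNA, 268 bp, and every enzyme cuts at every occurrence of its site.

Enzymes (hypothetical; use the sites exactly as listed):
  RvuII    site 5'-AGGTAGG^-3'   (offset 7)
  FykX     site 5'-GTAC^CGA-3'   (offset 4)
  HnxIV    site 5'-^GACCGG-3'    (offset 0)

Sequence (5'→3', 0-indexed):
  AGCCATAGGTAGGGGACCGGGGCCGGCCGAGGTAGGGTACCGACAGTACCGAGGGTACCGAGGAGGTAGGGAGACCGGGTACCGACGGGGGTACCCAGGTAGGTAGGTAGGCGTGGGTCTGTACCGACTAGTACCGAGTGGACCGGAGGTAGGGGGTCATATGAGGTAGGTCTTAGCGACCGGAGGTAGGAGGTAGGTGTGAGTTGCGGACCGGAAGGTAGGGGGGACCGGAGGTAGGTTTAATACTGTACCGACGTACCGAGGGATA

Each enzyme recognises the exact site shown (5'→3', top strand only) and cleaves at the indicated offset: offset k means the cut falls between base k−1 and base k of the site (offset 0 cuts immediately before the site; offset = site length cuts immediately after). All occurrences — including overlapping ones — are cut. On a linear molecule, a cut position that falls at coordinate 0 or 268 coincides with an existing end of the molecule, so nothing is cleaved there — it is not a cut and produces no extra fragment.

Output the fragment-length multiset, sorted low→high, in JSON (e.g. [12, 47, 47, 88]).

[1,2,3,4,4,4,6,7,7,8,9,9,9,10,10,11,12,13,13,13,13,13,13,14,17,21,22]

Scan for sites:
  RvuII AGGTAGG/7: at [6, 29, 63, 96, 100, 104, 146, 163, 183, 190, 215, 231] ⇒ [13, 36, 70, 103, 107, 111, 153, 170, 190, 197, 222, 238]
  FykX GTACCGA/4: at [36, 45, 54, 78, 120, 130, 247, 255] ⇒ [40, 49, 58, 82, 124, 134, 251, 259]
  HnxIV GACCGG/0: at [14, 72, 140, 177, 208, 225] ⇒ [14, 72, 140, 177, 208, 225]

All cut coordinates (distinct, sorted): [13, 14, 36, 40, 49, 58, 70, 72, 82, 103, 107, 111, 124, 134, 140, 153, 170, 177, 190, 197, 208, 222, 225, 238, 251, 259]

Fragments:
  [0,13): 13 bp
  [13,14): 1 bp
  [14,36): 22 bp
  [36,40): 4 bp
  [40,49): 9 bp
  [49,58): 9 bp
  [58,70): 12 bp
  [70,72): 2 bp
  [72,82): 10 bp
  [82,103): 21 bp
  [103,107): 4 bp
  [107,111): 4 bp
  [111,124): 13 bp
  [124,134): 10 bp
  [134,140): 6 bp
  [140,153): 13 bp
  [153,170): 17 bp
  [170,177): 7 bp
  [177,190): 13 bp
  [190,197): 7 bp
  [197,208): 11 bp
  [208,222): 14 bp
  [222,225): 3 bp
  [225,238): 13 bp
  [238,251): 13 bp
  [251,259): 8 bp
  [259,268): 9 bp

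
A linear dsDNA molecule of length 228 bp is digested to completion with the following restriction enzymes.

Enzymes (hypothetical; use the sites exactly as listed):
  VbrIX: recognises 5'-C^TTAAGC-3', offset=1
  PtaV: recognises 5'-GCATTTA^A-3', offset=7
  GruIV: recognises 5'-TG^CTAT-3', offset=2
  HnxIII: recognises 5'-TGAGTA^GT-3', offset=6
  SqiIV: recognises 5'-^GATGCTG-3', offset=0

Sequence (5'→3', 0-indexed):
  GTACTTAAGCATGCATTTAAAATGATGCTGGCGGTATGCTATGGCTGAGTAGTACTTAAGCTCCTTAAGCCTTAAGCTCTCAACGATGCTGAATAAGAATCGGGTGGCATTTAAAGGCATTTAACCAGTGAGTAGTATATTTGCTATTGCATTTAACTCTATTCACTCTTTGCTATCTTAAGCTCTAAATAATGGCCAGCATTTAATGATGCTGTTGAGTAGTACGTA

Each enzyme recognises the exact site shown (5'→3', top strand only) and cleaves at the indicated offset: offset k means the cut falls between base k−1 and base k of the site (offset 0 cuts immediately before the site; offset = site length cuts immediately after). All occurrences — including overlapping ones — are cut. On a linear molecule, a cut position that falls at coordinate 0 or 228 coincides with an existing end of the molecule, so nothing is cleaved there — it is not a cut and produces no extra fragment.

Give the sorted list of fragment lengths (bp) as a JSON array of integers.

Per-enzyme occurrences:
  VbrIX (CTTAAGC, off=1): starts [3, 54, 63, 70, 176] → cuts [4, 55, 64, 71, 177]
  PtaV (GCATTTAA, off=7): starts [12, 106, 116, 148, 198] → cuts [19, 113, 123, 155, 205]
  GruIV (TGCTAT, off=2): starts [36, 141, 170] → cuts [38, 143, 172]
  HnxIII (TGAGTAGT, off=6): starts [45, 128, 215] → cuts [51, 134, 221]
  SqiIV (GATGCTG, off=0): starts [23, 84, 207] → cuts [23, 84, 207]

Pooled cuts: [4, 19, 23, 38, 51, 55, 64, 71, 84, 113, 123, 134, 143, 155, 172, 177, 205, 207, 221]

Fragments:
  [0,4): 4 bp
  [4,19): 15 bp
  [19,23): 4 bp
  [23,38): 15 bp
  [38,51): 13 bp
  [51,55): 4 bp
  [55,64): 9 bp
  [64,71): 7 bp
  [71,84): 13 bp
  [84,113): 29 bp
  [113,123): 10 bp
  [123,134): 11 bp
  [134,143): 9 bp
  [143,155): 12 bp
  [155,172): 17 bp
  [172,177): 5 bp
  [177,205): 28 bp
  [205,207): 2 bp
  [207,221): 14 bp
  [221,228): 7 bp

[2,4,4,4,5,7,7,9,9,10,11,12,13,13,14,15,15,17,28,29]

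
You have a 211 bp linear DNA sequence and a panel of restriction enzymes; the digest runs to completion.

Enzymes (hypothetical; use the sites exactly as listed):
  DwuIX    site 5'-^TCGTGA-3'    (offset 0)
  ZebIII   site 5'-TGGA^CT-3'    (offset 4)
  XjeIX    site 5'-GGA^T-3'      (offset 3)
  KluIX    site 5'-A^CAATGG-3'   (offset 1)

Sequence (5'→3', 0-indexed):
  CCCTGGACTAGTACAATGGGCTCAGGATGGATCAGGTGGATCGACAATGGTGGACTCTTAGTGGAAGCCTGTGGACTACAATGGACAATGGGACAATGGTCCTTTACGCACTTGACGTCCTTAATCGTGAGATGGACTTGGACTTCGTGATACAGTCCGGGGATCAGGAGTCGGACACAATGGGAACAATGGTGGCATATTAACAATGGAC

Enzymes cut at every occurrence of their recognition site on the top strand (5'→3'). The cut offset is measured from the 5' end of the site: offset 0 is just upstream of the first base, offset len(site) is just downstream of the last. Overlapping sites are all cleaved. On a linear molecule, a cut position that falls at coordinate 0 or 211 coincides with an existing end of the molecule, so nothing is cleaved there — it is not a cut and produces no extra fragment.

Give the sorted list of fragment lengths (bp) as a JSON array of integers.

[2,3,4,4,6,6,7,7,8,8,9,9,10,12,14,14,17,19,21,31]

Site scan:
  DwuIX (TCGTGA, off=0): starts [124, 144] → cuts [124, 144]
  ZebIII (TGGACT, off=4): starts [3, 50, 71, 132, 138] → cuts [7, 54, 75, 136, 142]
  XjeIX (GGAT, off=3): starts [24, 28, 37, 160] → cuts [27, 31, 40, 163]
  KluIX (ACAATGG, off=1): starts [12, 43, 77, 84, 92, 176, 185, 202] → cuts [13, 44, 78, 85, 93, 177, 186, 203]

All cut coordinates (distinct, sorted): [7, 13, 27, 31, 40, 44, 54, 75, 78, 85, 93, 124, 136, 142, 144, 163, 177, 186, 203]

Fragment lengths:
  [0,7): 7 bp
  [7,13): 6 bp
  [13,27): 14 bp
  [27,31): 4 bp
  [31,40): 9 bp
  [40,44): 4 bp
  [44,54): 10 bp
  [54,75): 21 bp
  [75,78): 3 bp
  [78,85): 7 bp
  [85,93): 8 bp
  [93,124): 31 bp
  [124,136): 12 bp
  [136,142): 6 bp
  [142,144): 2 bp
  [144,163): 19 bp
  [163,177): 14 bp
  [177,186): 9 bp
  [186,203): 17 bp
  [203,211): 8 bp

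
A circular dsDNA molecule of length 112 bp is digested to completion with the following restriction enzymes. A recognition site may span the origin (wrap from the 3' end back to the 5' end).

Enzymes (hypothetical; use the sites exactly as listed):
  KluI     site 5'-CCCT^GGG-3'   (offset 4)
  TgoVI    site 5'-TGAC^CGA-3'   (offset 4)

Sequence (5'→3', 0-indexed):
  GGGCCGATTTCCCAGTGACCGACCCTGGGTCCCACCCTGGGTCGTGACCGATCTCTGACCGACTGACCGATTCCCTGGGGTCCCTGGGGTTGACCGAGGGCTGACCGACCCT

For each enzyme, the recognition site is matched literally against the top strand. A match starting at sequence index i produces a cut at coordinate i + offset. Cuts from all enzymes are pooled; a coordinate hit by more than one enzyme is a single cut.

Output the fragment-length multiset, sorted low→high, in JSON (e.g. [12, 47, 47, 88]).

[7,7,8,9,9,9,10,11,11,12,19]

Site scan:
  KluI (CCCTGGG, off=4): starts [22, 34, 72, 81, 108] → cuts [0, 26, 38, 76, 85]
  TgoVI (TGACCGA, off=4): starts [15, 44, 55, 63, 90, 101] → cuts [19, 48, 59, 67, 94, 105]

All cut coordinates (distinct, sorted): [0, 19, 26, 38, 48, 59, 67, 76, 85, 94, 105]

Fragments:
  0→19: 19 bp
  19→26: 7 bp
  26→38: 12 bp
  38→48: 10 bp
  48→59: 11 bp
  59→67: 8 bp
  67→76: 9 bp
  76→85: 9 bp
  85→94: 9 bp
  94→105: 11 bp
  105→0 (wrap): 112-105+0 = 7 bp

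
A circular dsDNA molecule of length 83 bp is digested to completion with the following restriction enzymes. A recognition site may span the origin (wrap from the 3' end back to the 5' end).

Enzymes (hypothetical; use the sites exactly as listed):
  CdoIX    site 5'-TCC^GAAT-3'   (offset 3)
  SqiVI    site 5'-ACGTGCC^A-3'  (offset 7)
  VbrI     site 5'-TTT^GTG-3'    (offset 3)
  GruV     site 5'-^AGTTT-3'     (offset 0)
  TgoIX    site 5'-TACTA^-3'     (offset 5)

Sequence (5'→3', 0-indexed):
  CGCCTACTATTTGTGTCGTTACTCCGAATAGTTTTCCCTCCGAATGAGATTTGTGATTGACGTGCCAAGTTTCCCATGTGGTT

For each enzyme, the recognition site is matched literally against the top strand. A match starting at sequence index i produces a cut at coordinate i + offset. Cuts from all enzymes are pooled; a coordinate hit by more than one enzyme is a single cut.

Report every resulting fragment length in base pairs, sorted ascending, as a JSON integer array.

[1,3,4,11,12,13,14,25]

Site scan:
  CdoIX TCCGAAT/3: at [22, 38] ⇒ [25, 41]
  SqiVI ACGTGCCA/7: at [59] ⇒ [66]
  VbrI TTTGTG/3: at [9, 49] ⇒ [12, 52]
  GruV AGTTT/0: at [29, 67] ⇒ [29, 67]
  TgoIX TACTA/5: at [4] ⇒ [9]

All cut coordinates (distinct, sorted): [9, 12, 25, 29, 41, 52, 66, 67]

Fragments:
  9→12: 3 bp
  12→25: 13 bp
  25→29: 4 bp
  29→41: 12 bp
  41→52: 11 bp
  52→66: 14 bp
  66→67: 1 bp
  67→9 (wrap): 83-67+9 = 25 bp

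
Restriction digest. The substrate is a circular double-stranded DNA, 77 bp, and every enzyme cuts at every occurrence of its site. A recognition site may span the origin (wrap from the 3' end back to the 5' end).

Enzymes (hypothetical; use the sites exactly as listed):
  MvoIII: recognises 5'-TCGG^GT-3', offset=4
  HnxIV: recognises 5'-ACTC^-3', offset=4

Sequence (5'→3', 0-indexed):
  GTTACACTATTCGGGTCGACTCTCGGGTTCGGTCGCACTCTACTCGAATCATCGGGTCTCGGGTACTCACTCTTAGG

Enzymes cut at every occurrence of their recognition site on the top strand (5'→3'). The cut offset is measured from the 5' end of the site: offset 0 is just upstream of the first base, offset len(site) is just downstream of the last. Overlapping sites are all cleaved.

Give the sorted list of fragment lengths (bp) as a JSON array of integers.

Site scan:
  MvoIII TCGGGT/4: at [10, 22, 51, 58] ⇒ [14, 26, 55, 62]
  HnxIV ACTC/4: at [18, 36, 41, 64, 68] ⇒ [22, 40, 45, 68, 72]

Pooled cuts: [14, 22, 26, 40, 45, 55, 62, 68, 72]

Fragment lengths:
  14→22: 8 bp
  22→26: 4 bp
  26→40: 14 bp
  40→45: 5 bp
  45→55: 10 bp
  55→62: 7 bp
  62→68: 6 bp
  68→72: 4 bp
  72→14 (wrap): 77-72+14 = 19 bp

[4,4,5,6,7,8,10,14,19]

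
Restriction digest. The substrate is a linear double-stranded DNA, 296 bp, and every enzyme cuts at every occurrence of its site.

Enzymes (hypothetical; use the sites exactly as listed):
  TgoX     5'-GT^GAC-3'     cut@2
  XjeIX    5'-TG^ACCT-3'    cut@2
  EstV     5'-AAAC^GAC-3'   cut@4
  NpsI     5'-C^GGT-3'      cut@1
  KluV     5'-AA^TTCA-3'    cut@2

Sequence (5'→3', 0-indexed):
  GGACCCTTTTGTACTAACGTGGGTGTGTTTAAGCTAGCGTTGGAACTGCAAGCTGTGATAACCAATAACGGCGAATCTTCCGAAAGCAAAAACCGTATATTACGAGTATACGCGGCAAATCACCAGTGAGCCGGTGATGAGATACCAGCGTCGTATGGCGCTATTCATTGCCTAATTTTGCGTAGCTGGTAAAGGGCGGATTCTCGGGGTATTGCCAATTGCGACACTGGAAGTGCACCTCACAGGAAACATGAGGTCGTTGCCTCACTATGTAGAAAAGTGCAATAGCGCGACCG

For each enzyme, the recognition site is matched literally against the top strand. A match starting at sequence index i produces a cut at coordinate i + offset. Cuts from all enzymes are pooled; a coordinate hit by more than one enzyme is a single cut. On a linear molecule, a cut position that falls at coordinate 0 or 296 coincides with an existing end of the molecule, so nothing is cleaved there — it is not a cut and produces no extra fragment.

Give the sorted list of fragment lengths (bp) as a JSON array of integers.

Site scan:
  TgoX (GTGAC, off=2): no sites
  XjeIX (TGACCT, off=2): no sites
  EstV (AAACGAC, off=4): no sites
  NpsI CGGT/1: at [131] ⇒ [132]
  KluV (AATTCA, off=2): no sites

Pooled cuts: [132]

Fragment lengths:
  [0,132): 132 bp
  [132,296): 164 bp

[132,164]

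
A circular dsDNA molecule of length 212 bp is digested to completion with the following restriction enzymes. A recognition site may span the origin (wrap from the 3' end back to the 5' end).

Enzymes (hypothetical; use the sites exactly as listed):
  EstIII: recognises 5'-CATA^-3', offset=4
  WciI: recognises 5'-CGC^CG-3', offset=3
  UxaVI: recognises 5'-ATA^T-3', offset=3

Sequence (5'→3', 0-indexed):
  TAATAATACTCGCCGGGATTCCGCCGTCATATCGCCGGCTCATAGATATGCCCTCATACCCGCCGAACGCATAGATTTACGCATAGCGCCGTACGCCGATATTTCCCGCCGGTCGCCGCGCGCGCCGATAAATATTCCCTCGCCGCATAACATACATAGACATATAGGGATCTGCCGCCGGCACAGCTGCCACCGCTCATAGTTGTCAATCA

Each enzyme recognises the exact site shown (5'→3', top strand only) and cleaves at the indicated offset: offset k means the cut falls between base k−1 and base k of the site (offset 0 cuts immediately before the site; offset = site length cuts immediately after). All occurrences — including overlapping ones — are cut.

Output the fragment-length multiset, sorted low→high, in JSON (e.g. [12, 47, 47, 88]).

Scan for sites:
  EstIII (CATA, off=4): starts [27, 40, 54, 69, 81, 145, 150, 154, 160, 197, 210] → cuts [2, 31, 44, 58, 73, 85, 149, 154, 158, 164, 201]
  WciI (CGCCG, off=3): starts [10, 21, 32, 60, 86, 93, 106, 113, 122, 140, 175] → cuts [13, 24, 35, 63, 89, 96, 109, 116, 125, 143, 178]
  UxaVI (ATAT, off=3): starts [28, 45, 98, 131, 161] → cuts [31, 48, 101, 134, 164]

All cut coordinates (distinct, sorted): [2, 13, 24, 31, 35, 44, 48, 58, 63, 73, 85, 89, 96, 101, 109, 116, 125, 134, 143, 149, 154, 158, 164, 178, 201]

Fragment lengths:
  2→13: 11 bp
  13→24: 11 bp
  24→31: 7 bp
  31→35: 4 bp
  35→44: 9 bp
  44→48: 4 bp
  48→58: 10 bp
  58→63: 5 bp
  63→73: 10 bp
  73→85: 12 bp
  85→89: 4 bp
  89→96: 7 bp
  96→101: 5 bp
  101→109: 8 bp
  109→116: 7 bp
  116→125: 9 bp
  125→134: 9 bp
  134→143: 9 bp
  143→149: 6 bp
  149→154: 5 bp
  154→158: 4 bp
  158→164: 6 bp
  164→178: 14 bp
  178→201: 23 bp
  201→2 (wrap): 212-201+2 = 13 bp

[4,4,4,4,5,5,5,6,6,7,7,7,8,9,9,9,9,10,10,11,11,12,13,14,23]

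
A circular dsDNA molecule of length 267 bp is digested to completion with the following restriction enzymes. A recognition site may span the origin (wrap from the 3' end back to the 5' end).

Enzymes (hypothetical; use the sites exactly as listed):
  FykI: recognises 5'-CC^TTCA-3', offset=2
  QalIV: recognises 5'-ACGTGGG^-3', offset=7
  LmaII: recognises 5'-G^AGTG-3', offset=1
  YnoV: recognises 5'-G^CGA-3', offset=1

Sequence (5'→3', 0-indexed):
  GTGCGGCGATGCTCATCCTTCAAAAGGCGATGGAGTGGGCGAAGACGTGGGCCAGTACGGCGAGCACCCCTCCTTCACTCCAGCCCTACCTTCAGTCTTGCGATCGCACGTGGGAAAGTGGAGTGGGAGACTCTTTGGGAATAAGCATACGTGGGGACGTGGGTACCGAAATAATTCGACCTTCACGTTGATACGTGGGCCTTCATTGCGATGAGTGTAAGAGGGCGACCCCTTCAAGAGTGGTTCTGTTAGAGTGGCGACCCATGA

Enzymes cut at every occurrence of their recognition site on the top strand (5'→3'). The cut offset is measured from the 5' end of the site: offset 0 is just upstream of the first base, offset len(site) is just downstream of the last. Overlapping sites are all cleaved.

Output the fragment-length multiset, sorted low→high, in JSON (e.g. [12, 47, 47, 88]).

[2,5,5,6,6,6,7,7,7,7,8,9,9,9,10,12,12,12,13,14,14,17,18,18,34]

Site scan:
  FykI CCTTCA/2: at [16, 71, 88, 179, 199, 230] ⇒ [18, 73, 90, 181, 201, 232]
  QalIV ACGTGGG/7: at [44, 107, 148, 156, 192] ⇒ [51, 114, 155, 163, 199]
  LmaII GAGTG/1: at [32, 120, 212, 237, 251, 265] ⇒ [33, 121, 213, 238, 252, 266]
  YnoV GCGA/1: at [5, 26, 38, 59, 99, 207, 224, 256] ⇒ [6, 27, 39, 60, 100, 208, 225, 257]

All cut coordinates (distinct, sorted): [6, 18, 27, 33, 39, 51, 60, 73, 90, 100, 114, 121, 155, 163, 181, 199, 201, 208, 213, 225, 232, 238, 252, 257, 266]

Fragments:
  6→18: 12 bp
  18→27: 9 bp
  27→33: 6 bp
  33→39: 6 bp
  39→51: 12 bp
  51→60: 9 bp
  60→73: 13 bp
  73→90: 17 bp
  90→100: 10 bp
  100→114: 14 bp
  114→121: 7 bp
  121→155: 34 bp
  155→163: 8 bp
  163→181: 18 bp
  181→199: 18 bp
  199→201: 2 bp
  201→208: 7 bp
  208→213: 5 bp
  213→225: 12 bp
  225→232: 7 bp
  232→238: 6 bp
  238→252: 14 bp
  252→257: 5 bp
  257→266: 9 bp
  266→6 (wrap): 267-266+6 = 7 bp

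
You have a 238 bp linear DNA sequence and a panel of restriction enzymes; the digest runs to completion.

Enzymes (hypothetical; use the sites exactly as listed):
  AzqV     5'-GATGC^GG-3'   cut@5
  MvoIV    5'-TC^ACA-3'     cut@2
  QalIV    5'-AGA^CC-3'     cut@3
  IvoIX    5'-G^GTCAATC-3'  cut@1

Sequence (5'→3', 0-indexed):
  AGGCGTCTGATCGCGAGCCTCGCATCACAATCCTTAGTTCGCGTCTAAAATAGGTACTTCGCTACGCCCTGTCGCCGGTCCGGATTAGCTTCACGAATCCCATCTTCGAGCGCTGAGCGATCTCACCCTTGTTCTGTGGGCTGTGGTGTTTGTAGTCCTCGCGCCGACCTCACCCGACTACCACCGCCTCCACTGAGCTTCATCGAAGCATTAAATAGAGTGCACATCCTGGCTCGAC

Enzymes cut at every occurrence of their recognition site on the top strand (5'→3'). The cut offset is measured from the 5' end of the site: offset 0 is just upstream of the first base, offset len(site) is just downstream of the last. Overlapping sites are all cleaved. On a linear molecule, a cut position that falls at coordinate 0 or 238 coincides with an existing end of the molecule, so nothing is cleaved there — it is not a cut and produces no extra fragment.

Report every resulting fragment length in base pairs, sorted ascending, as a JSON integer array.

[26,212]

Scan for sites:
  AzqV (GATGCGG, off=5): no sites
  MvoIV (TCACA, off=2): starts [24] → cuts [26]
  QalIV (AGACC, off=3): no sites
  IvoIX (GGTCAATC, off=1): no sites

All cut coordinates (distinct, sorted): [26]

Fragments:
  [0,26): 26 bp
  [26,238): 212 bp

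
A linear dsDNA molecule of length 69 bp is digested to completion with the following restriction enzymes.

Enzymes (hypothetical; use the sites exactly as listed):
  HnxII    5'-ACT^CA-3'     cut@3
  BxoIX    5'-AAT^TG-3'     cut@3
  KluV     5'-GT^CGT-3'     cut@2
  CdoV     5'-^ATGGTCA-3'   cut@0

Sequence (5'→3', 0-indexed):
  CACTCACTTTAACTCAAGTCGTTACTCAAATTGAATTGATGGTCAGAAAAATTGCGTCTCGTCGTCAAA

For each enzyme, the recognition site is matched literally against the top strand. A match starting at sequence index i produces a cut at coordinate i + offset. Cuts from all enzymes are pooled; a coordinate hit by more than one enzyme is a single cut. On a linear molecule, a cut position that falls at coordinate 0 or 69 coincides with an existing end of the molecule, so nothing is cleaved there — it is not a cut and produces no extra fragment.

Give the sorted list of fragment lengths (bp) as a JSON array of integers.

[2,4,5,5,5,7,7,10,10,14]

Scan for sites:
  HnxII (ACTCA, off=3): starts [1, 11, 23] → cuts [4, 14, 26]
  BxoIX (AATTG, off=3): starts [28, 33, 49] → cuts [31, 36, 52]
  KluV (GTCGT, off=2): starts [17, 60] → cuts [19, 62]
  CdoV (ATGGTCA, off=0): starts [38] → cuts [38]

All cut coordinates (distinct, sorted): [4, 14, 19, 26, 31, 36, 38, 52, 62]

Fragment lengths:
  [0,4): 4 bp
  [4,14): 10 bp
  [14,19): 5 bp
  [19,26): 7 bp
  [26,31): 5 bp
  [31,36): 5 bp
  [36,38): 2 bp
  [38,52): 14 bp
  [52,62): 10 bp
  [62,69): 7 bp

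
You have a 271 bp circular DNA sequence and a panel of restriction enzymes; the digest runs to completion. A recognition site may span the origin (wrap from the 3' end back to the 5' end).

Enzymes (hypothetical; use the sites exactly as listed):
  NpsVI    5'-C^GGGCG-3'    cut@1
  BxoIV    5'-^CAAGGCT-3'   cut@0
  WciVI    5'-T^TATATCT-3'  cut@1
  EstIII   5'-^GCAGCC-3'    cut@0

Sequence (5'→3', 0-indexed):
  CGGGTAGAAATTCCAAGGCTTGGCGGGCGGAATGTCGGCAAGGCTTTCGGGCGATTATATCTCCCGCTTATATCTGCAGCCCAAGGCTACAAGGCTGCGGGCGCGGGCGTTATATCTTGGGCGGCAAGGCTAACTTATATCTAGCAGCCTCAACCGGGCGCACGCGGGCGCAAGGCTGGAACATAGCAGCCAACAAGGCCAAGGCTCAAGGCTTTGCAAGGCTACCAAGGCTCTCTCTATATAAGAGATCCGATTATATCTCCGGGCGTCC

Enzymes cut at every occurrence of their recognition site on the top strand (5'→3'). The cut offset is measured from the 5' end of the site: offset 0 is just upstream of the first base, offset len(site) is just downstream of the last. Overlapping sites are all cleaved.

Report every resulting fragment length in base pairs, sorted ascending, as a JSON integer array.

Site scan:
  NpsVI (CGGGCG, off=1): starts [23, 47, 97, 103, 154, 164, 262] → cuts [24, 48, 98, 104, 155, 165, 263]
  BxoIV (CAAGGCT, off=0): starts [13, 38, 81, 89, 124, 170, 199, 206, 216, 225] → cuts [13, 38, 81, 89, 124, 170, 199, 206, 216, 225]
  WciVI (TTATATCT, off=1): starts [54, 67, 109, 134, 253] → cuts [55, 68, 110, 135, 254]
  EstIII (GCAGCC, off=0): starts [75, 143, 185] → cuts [75, 143, 185]

All cut coordinates (distinct, sorted): [13, 24, 38, 48, 55, 68, 75, 81, 89, 98, 104, 110, 124, 135, 143, 155, 165, 170, 185, 199, 206, 216, 225, 254, 263]

Fragment lengths:
  13→24: 11 bp
  24→38: 14 bp
  38→48: 10 bp
  48→55: 7 bp
  55→68: 13 bp
  68→75: 7 bp
  75→81: 6 bp
  81→89: 8 bp
  89→98: 9 bp
  98→104: 6 bp
  104→110: 6 bp
  110→124: 14 bp
  124→135: 11 bp
  135→143: 8 bp
  143→155: 12 bp
  155→165: 10 bp
  165→170: 5 bp
  170→185: 15 bp
  185→199: 14 bp
  199→206: 7 bp
  206→216: 10 bp
  216→225: 9 bp
  225→254: 29 bp
  254→263: 9 bp
  263→13 (wrap): 271-263+13 = 21 bp

[5,6,6,6,7,7,7,8,8,9,9,9,10,10,10,11,11,12,13,14,14,14,15,21,29]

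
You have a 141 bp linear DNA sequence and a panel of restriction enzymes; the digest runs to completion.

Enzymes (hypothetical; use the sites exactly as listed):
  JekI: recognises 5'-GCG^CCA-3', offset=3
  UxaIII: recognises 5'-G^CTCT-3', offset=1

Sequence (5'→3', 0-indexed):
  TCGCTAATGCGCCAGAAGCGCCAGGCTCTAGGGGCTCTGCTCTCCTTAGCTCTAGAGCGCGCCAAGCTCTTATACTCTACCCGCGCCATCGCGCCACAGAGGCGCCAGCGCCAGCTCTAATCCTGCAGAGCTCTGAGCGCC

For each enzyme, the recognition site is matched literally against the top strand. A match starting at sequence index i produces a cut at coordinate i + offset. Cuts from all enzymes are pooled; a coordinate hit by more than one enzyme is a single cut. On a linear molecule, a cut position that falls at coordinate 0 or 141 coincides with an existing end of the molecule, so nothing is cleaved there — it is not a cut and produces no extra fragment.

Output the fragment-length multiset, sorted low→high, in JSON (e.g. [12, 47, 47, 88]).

Site scan:
  JekI (GCGCCA, off=3): starts [8, 17, 58, 82, 90, 101, 107] → cuts [11, 20, 61, 85, 93, 104, 110]
  UxaIII (GCTCT, off=1): starts [24, 33, 38, 48, 65, 113, 129] → cuts [25, 34, 39, 49, 66, 114, 130]

Pooled cuts: [11, 20, 25, 34, 39, 49, 61, 66, 85, 93, 104, 110, 114, 130]

Fragment lengths:
  [0,11): 11 bp
  [11,20): 9 bp
  [20,25): 5 bp
  [25,34): 9 bp
  [34,39): 5 bp
  [39,49): 10 bp
  [49,61): 12 bp
  [61,66): 5 bp
  [66,85): 19 bp
  [85,93): 8 bp
  [93,104): 11 bp
  [104,110): 6 bp
  [110,114): 4 bp
  [114,130): 16 bp
  [130,141): 11 bp

[4,5,5,5,6,8,9,9,10,11,11,11,12,16,19]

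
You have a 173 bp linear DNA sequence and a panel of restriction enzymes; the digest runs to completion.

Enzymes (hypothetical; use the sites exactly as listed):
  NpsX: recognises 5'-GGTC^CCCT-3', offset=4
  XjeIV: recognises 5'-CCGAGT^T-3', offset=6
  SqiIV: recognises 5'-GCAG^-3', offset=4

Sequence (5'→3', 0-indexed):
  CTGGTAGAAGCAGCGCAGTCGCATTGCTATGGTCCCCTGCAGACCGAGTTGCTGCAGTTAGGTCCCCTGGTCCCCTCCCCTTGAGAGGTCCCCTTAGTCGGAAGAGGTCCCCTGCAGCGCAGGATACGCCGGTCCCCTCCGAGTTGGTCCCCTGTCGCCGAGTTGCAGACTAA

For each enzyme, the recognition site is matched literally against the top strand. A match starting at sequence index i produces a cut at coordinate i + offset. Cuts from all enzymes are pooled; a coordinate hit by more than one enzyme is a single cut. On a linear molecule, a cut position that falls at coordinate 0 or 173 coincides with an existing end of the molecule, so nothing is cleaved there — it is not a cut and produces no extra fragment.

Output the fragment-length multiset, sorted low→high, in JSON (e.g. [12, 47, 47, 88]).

[5,5,5,5,5,7,7,8,8,8,8,10,12,13,14,16,18,19]

Scan for sites:
  NpsX GGTCCCCT/4: at [30, 60, 68, 86, 105, 130, 145] ⇒ [34, 64, 72, 90, 109, 134, 149]
  XjeIV CCGAGTT/6: at [43, 138, 157] ⇒ [49, 144, 163]
  SqiIV GCAG/4: at [9, 14, 38, 53, 113, 118, 164] ⇒ [13, 18, 42, 57, 117, 122, 168]

All cut coordinates (distinct, sorted): [13, 18, 34, 42, 49, 57, 64, 72, 90, 109, 117, 122, 134, 144, 149, 163, 168]

Fragments:
  [0,13): 13 bp
  [13,18): 5 bp
  [18,34): 16 bp
  [34,42): 8 bp
  [42,49): 7 bp
  [49,57): 8 bp
  [57,64): 7 bp
  [64,72): 8 bp
  [72,90): 18 bp
  [90,109): 19 bp
  [109,117): 8 bp
  [117,122): 5 bp
  [122,134): 12 bp
  [134,144): 10 bp
  [144,149): 5 bp
  [149,163): 14 bp
  [163,168): 5 bp
  [168,173): 5 bp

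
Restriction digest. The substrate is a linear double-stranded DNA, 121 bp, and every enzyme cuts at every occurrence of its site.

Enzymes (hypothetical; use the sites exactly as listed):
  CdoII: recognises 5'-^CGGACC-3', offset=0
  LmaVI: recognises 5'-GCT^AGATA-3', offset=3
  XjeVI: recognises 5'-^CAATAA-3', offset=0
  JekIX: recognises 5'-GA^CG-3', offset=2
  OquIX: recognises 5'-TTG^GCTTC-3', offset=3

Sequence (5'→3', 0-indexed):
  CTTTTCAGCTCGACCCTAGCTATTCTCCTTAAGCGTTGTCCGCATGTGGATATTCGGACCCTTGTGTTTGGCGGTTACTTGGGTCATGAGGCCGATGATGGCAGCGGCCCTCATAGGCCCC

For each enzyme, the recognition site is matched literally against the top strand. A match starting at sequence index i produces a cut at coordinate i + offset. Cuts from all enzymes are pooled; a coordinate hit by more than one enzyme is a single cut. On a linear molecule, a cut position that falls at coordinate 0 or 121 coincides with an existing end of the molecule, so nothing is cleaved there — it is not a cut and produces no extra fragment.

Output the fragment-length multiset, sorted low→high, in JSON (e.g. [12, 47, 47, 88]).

[54,67]

Per-enzyme occurrences:
  CdoII (CGGACC, off=0): starts [54] → cuts [54]
  LmaVI (GCTAGATA, off=3): no sites
  XjeVI (CAATAA, off=0): no sites
  JekIX (GACG, off=2): no sites
  OquIX (TTGGCTTC, off=3): no sites

All cut coordinates (distinct, sorted): [54]

Fragment lengths:
  [0,54): 54 bp
  [54,121): 67 bp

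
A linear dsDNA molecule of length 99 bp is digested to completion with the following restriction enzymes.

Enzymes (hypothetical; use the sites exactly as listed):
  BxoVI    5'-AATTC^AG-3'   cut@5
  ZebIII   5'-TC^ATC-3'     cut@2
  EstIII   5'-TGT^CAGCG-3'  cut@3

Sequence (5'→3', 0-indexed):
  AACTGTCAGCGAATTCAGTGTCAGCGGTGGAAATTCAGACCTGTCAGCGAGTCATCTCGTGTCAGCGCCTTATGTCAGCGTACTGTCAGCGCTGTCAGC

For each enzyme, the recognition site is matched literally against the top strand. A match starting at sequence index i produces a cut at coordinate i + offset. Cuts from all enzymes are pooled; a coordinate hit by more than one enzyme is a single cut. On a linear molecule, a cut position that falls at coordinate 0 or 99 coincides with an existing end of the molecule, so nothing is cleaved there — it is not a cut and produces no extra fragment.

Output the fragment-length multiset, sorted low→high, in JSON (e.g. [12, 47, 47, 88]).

Scan for sites:
  BxoVI AATTCAG/5: at [11, 31] ⇒ [16, 36]
  ZebIII TCATC/2: at [51] ⇒ [53]
  EstIII TGTCAGCG/3: at [3, 18, 41, 59, 72, 83] ⇒ [6, 21, 44, 62, 75, 86]

Pooled cuts: [6, 16, 21, 36, 44, 53, 62, 75, 86]

Fragment lengths:
  [0,6): 6 bp
  [6,16): 10 bp
  [16,21): 5 bp
  [21,36): 15 bp
  [36,44): 8 bp
  [44,53): 9 bp
  [53,62): 9 bp
  [62,75): 13 bp
  [75,86): 11 bp
  [86,99): 13 bp

[5,6,8,9,9,10,11,13,13,15]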